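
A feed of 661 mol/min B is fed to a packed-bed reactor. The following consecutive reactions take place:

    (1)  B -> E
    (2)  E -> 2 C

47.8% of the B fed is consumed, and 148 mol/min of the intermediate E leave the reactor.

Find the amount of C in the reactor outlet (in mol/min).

Conversion of B: B consumed = 1ξ₁ = 0.478 × 661 → ξ₁ = 316 mol/min.
E balance: n_E = 0 + 1ξ₁ − 1ξ₂ = 148 → ξ₂ = (1·316 − 148)/1 = 168 mol/min.
Outlet amounts (n = n₀ + Σ ν·ξ):
  B: 661 − 1(316) = 345
  E: 0 + 1(316) − 1(168) = 148
  C: 0 + 2(168) = 335.9

336 mol/min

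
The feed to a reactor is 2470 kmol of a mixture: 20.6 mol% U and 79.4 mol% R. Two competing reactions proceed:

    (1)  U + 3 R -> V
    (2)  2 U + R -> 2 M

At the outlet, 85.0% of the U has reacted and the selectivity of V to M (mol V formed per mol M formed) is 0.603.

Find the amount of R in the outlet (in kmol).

1340 kmol

Conversion of U: U consumed = 0.85 × 508.8 = 432.5 kmol = 1ξ₁ + 2ξ₂.
Selectivity: 1ξ₁ / (2ξ₂) = 0.603 → ξ₁ = 1.206 ξ₂.
Substitute: (1·1.206 + 2) ξ₂ = 432.5 → ξ₂ = 134.9 kmol, ξ₁ = 162.7 kmol.
Outlet amounts (n = n₀ + Σ ν·ξ):
  U: 508.8 − 1(162.7) − 2(134.9) = 76.32
  R: 1961 − 3(162.7) − 1(134.9) = 1338
  V: 0 + 1(162.7) = 162.7
  M: 0 + 2(134.9) = 269.8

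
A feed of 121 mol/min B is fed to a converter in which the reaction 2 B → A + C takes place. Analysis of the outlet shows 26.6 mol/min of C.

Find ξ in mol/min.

ξ = 26.6 mol/min

For C: n = n₀ + 1ξ → 26.6 = 0 + 1ξ, giving ξ = 26.6 mol/min.
Outlet amounts (n = n₀ + ν ξ):
  B: 121 − 2(26.6) = 67.8
  A: 0 + 1(26.6) = 26.6
  C: 0 + 1(26.6) = 26.6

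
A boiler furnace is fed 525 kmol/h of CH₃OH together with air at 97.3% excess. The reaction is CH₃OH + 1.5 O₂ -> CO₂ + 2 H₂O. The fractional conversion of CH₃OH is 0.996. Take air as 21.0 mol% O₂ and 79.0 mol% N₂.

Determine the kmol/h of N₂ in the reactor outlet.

Stoichiometric O₂ = 1.5 × 525 = 787.5 kmol/h; O₂ fed = 787.5 × 1.973 = 1554 kmol/h.
N₂ fed = 1554 × 79/21 = 5845 kmol/h.
Fuel reacted = 0.996 × 525 → ξ = 522.9 kmol/h.
Outlet (n = n₀ + ν ξ):
  CH₃OH: 525 − 1(522.9) = 2.1
  O₂: 1554 − 1.5(522.9) = 769.4
  N₂: 5845 (inert)
  CO₂: 0 + 1(522.9) = 522.9
  H₂O: 0 + 2(522.9) = 1046

5850 kmol/h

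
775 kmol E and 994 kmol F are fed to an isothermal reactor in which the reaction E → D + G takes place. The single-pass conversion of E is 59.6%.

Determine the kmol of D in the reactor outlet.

E reacted = 0.596 × 775 = 461.9 kmol; ν_E = −1, so ξ = 461.9/1 = 461.9 kmol.
Outlet amounts (n = n₀ + ν ξ):
  E: 775 − 1(461.9) = 313.1
  D: 0 + 1(461.9) = 461.9
  G: 0 + 1(461.9) = 461.9
  F: 994 (inert)

462 kmol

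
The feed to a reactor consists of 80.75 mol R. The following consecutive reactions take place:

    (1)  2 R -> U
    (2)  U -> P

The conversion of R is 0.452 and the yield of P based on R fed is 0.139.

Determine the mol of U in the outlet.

7.03 mol

Conversion of R: R consumed = 2ξ₁ = 0.452 × 80.75 → ξ₁ = 18.25 mol.
Yield of P: 1ξ₂ / 80.75 = 0.139 → ξ₂ = 11.22 mol.
Outlet amounts (n = n₀ + Σ ν·ξ):
  R: 80.75 − 2(18.25) = 44.25
  U: 0 + 1(18.25) − 1(11.22) = 7.025
  P: 0 + 1(11.22) = 11.22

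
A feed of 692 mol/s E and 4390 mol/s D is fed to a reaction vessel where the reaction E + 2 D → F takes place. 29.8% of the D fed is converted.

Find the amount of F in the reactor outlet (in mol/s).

D reacted = 0.298 × 4390 = 1308 mol/s; ν_D = −2, so ξ = 1308/2 = 654.1 mol/s.
Outlet amounts (n = n₀ + ν ξ):
  E: 692 − 1(654.1) = 37.89
  D: 4390 − 2(654.1) = 3082
  F: 0 + 1(654.1) = 654.1

654 mol/s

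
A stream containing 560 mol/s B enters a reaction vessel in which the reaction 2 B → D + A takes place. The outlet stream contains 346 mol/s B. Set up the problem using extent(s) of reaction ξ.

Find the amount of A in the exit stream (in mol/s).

For B: n = n₀ − 2ξ → 346 = 560 − 2ξ, giving ξ = 107 mol/s.
Outlet amounts (n = n₀ + ν ξ):
  B: 560 − 2(107) = 346
  D: 0 + 1(107) = 107
  A: 0 + 1(107) = 107

107 mol/s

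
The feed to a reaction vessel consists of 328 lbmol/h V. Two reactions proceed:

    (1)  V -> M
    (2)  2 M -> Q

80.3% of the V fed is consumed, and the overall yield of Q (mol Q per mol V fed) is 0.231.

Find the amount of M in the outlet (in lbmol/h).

Conversion of V: V consumed = 1ξ₁ = 0.803 × 328 → ξ₁ = 263.4 lbmol/h.
Yield of Q: 1ξ₂ / 328 = 0.231 → ξ₂ = 75.77 lbmol/h.
Outlet amounts (n = n₀ + Σ ν·ξ):
  V: 328 − 1(263.4) = 64.62
  M: 0 + 1(263.4) − 2(75.77) = 111.8
  Q: 0 + 1(75.77) = 75.77

112 lbmol/h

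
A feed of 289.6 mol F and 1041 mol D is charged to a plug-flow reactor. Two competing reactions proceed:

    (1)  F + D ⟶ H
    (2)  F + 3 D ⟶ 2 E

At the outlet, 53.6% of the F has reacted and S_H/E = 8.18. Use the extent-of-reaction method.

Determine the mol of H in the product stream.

146 mol

Conversion of F: F consumed = 0.536 × 289.6 = 155.2 mol = 1ξ₁ + 1ξ₂.
Selectivity: 1ξ₁ / (2ξ₂) = 8.18 → ξ₁ = 16.36 ξ₂.
Substitute: (1·16.36 + 1) ξ₂ = 155.2 → ξ₂ = 8.942 mol, ξ₁ = 146.3 mol.
Outlet amounts (n = n₀ + Σ ν·ξ):
  F: 289.6 − 1(146.3) − 1(8.942) = 134.4
  D: 1041 − 1(146.3) − 3(8.942) = 867.9
  H: 0 + 1(146.3) = 146.3
  E: 0 + 2(8.942) = 17.88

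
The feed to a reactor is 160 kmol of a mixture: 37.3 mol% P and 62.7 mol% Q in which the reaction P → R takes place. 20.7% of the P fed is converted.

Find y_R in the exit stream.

0.0772

P reacted = 0.207 × 59.68 = 12.35 kmol; ν_P = −1, so ξ = 12.35/1 = 12.35 kmol.
Outlet amounts (n = n₀ + ν ξ):
  P: 59.68 − 1(12.35) = 47.33
  R: 0 + 1(12.35) = 12.35
  Q: 100.3 (inert)
Total out = 160 kmol; y_R = 12.35 / 160 = 0.07721.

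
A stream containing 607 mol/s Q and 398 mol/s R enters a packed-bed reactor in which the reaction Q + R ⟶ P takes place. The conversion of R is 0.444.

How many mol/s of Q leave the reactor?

R reacted = 0.444 × 398 = 176.7 mol/s; ν_R = −1, so ξ = 176.7/1 = 176.7 mol/s.
Outlet amounts (n = n₀ + ν ξ):
  Q: 607 − 1(176.7) = 430.3
  R: 398 − 1(176.7) = 221.3
  P: 0 + 1(176.7) = 176.7

430 mol/s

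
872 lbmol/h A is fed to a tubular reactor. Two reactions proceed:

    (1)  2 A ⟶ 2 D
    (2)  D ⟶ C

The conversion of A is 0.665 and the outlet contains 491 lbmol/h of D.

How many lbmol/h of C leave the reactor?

Conversion of A: A consumed = 2ξ₁ = 0.665 × 872 → ξ₁ = 289.9 lbmol/h.
D balance: n_D = 0 + 2ξ₁ − 1ξ₂ = 491 → ξ₂ = (2·289.9 − 491)/1 = 88.88 lbmol/h.
Outlet amounts (n = n₀ + Σ ν·ξ):
  A: 872 − 2(289.9) = 292.1
  D: 0 + 2(289.9) − 1(88.88) = 491
  C: 0 + 1(88.88) = 88.88

88.9 lbmol/h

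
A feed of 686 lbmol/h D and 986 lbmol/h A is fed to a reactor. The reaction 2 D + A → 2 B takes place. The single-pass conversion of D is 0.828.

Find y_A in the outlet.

D reacted = 0.828 × 686 = 568 lbmol/h; ν_D = −2, so ξ = 568/2 = 284 lbmol/h.
Outlet amounts (n = n₀ + ν ξ):
  D: 686 − 2(284) = 118
  A: 986 − 1(284) = 702
  B: 0 + 2(284) = 568
Total out = 1388 lbmol/h; y_A = 702 / 1388 = 0.5058.

0.506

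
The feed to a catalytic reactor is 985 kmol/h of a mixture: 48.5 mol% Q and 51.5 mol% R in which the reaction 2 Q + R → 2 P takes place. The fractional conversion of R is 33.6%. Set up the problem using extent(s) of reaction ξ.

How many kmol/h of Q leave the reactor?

137 kmol/h

R reacted = 0.336 × 507.3 = 170.4 kmol/h; ν_R = −1, so ξ = 170.4/1 = 170.4 kmol/h.
Outlet amounts (n = n₀ + ν ξ):
  Q: 477.7 − 2(170.4) = 136.8
  R: 507.3 − 1(170.4) = 336.8
  P: 0 + 2(170.4) = 340.9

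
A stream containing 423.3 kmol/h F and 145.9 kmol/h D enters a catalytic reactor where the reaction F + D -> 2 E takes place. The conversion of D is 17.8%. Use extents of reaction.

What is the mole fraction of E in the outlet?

D reacted = 0.178 × 145.9 = 25.97 kmol/h; ν_D = −1, so ξ = 25.97/1 = 25.97 kmol/h.
Outlet amounts (n = n₀ + ν ξ):
  F: 423.3 − 1(25.97) = 397.3
  D: 145.9 − 1(25.97) = 119.9
  E: 0 + 2(25.97) = 51.94
Total out = 569.2 kmol/h; y_E = 51.94 / 569.2 = 0.09125.

0.0913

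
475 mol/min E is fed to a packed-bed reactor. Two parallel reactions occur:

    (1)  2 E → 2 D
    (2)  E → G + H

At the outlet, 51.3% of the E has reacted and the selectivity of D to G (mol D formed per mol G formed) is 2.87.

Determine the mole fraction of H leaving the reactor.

Conversion of E: E consumed = 0.513 × 475 = 243.7 mol/min = 2ξ₁ + 1ξ₂.
Selectivity: 2ξ₁ / (1ξ₂) = 2.87 → ξ₁ = 1.435 ξ₂.
Substitute: (2·1.435 + 1) ξ₂ = 243.7 → ξ₂ = 62.97 mol/min, ξ₁ = 90.35 mol/min.
Outlet amounts (n = n₀ + Σ ν·ξ):
  E: 475 − 2(90.35) − 1(62.97) = 231.3
  D: 0 + 2(90.35) = 180.7
  G: 0 + 1(62.97) = 62.97
  H: 0 + 1(62.97) = 62.97
Total out = 538 mol/min; y_H = 62.97 / 538 = 0.117.

0.117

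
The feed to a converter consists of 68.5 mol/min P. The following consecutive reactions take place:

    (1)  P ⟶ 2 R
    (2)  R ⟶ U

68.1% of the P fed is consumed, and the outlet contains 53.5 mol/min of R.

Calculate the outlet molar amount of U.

39.8 mol/min

Conversion of P: P consumed = 1ξ₁ = 0.681 × 68.5 → ξ₁ = 46.65 mol/min.
R balance: n_R = 0 + 2ξ₁ − 1ξ₂ = 53.5 → ξ₂ = (2·46.65 − 53.5)/1 = 39.8 mol/min.
Outlet amounts (n = n₀ + Σ ν·ξ):
  P: 68.5 − 1(46.65) = 21.85
  R: 0 + 2(46.65) − 1(39.8) = 53.5
  U: 0 + 1(39.8) = 39.8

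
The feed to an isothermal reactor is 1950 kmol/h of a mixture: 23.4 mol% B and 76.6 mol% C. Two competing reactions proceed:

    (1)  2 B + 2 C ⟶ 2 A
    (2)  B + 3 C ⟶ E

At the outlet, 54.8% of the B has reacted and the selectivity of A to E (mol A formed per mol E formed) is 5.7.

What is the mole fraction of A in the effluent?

Conversion of B: B consumed = 0.548 × 456.3 = 250.1 kmol/h = 2ξ₁ + 1ξ₂.
Selectivity: 2ξ₁ / (1ξ₂) = 5.7 → ξ₁ = 2.85 ξ₂.
Substitute: (2·2.85 + 1) ξ₂ = 250.1 → ξ₂ = 37.32 kmol/h, ξ₁ = 106.4 kmol/h.
Outlet amounts (n = n₀ + Σ ν·ξ):
  B: 456.3 − 2(106.4) − 1(37.32) = 206.2
  C: 1494 − 2(106.4) − 3(37.32) = 1169
  A: 0 + 2(106.4) = 212.7
  E: 0 + 1(37.32) = 37.32
Total out = 1625 kmol/h; y_A = 212.7 / 1625 = 0.1309.

0.131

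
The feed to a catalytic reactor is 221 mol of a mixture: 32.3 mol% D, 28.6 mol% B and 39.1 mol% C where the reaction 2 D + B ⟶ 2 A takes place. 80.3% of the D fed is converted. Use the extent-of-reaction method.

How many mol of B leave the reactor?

D reacted = 0.803 × 71.38 = 57.32 mol; ν_D = −2, so ξ = 57.32/2 = 28.66 mol.
Outlet amounts (n = n₀ + ν ξ):
  D: 71.38 − 2(28.66) = 14.06
  B: 63.21 − 1(28.66) = 34.55
  A: 0 + 2(28.66) = 57.32
  C: 86.41 (inert)

34.5 mol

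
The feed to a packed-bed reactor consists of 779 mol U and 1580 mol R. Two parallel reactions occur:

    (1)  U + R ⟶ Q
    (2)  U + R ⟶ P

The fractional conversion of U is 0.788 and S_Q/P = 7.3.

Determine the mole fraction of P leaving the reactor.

Conversion of U: U consumed = 0.788 × 779 = 613.9 mol = 1ξ₁ + 1ξ₂.
Selectivity: 1ξ₁ / (1ξ₂) = 7.3 → ξ₁ = 7.3 ξ₂.
Substitute: (1·7.3 + 1) ξ₂ = 613.9 → ξ₂ = 73.96 mol, ξ₁ = 539.9 mol.
Outlet amounts (n = n₀ + Σ ν·ξ):
  U: 779 − 1(539.9) − 1(73.96) = 165.1
  R: 1580 − 1(539.9) − 1(73.96) = 966.1
  Q: 0 + 1(539.9) = 539.9
  P: 0 + 1(73.96) = 73.96
Total out = 1745 mol; y_P = 73.96 / 1745 = 0.04238.

0.0424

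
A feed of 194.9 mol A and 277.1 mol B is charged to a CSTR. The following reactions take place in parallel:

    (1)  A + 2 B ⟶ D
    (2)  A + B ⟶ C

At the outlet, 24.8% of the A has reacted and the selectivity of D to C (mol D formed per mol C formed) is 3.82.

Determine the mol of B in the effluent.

190 mol

Conversion of A: A consumed = 0.248 × 194.9 = 48.34 mol = 1ξ₁ + 1ξ₂.
Selectivity: 1ξ₁ / (1ξ₂) = 3.82 → ξ₁ = 3.82 ξ₂.
Substitute: (1·3.82 + 1) ξ₂ = 48.34 → ξ₂ = 10.03 mol, ξ₁ = 38.31 mol.
Outlet amounts (n = n₀ + Σ ν·ξ):
  A: 194.9 − 1(38.31) − 1(10.03) = 146.6
  B: 277.1 − 2(38.31) − 1(10.03) = 190.5
  D: 0 + 1(38.31) = 38.31
  C: 0 + 1(10.03) = 10.03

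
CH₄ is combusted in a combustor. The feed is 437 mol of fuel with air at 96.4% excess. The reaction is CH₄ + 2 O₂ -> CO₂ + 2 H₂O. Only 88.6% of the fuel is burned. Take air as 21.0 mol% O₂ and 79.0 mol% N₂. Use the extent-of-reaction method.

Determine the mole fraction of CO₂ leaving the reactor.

0.045

Stoichiometric O₂ = 2 × 437 = 874 mol; O₂ fed = 874 × 1.964 = 1717 mol.
N₂ fed = 1717 × 79/21 = 6457 mol.
Fuel reacted = 0.886 × 437 → ξ = 387.2 mol.
Outlet (n = n₀ + ν ξ):
  CH₄: 437 − 1(387.2) = 49.82
  O₂: 1717 − 2(387.2) = 942.2
  N₂: 6457 (inert)
  CO₂: 0 + 1(387.2) = 387.2
  H₂O: 0 + 2(387.2) = 774.4
Total out = 8611 mol; y_CO₂ = 387.2 / 8611 = 0.04496.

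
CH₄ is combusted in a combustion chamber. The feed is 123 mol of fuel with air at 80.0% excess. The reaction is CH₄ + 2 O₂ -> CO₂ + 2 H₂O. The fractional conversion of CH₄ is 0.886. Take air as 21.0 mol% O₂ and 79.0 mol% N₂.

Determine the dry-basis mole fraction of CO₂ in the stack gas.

0.0541

Stoichiometric O₂ = 2 × 123 = 246 mol; O₂ fed = 246 × 1.800 = 442.8 mol.
N₂ fed = 442.8 × 79/21 = 1666 mol.
Fuel reacted = 0.886 × 123 → ξ = 109 mol.
Outlet (n = n₀ + ν ξ):
  CH₄: 123 − 1(109) = 14.02
  O₂: 442.8 − 2(109) = 224.8
  N₂: 1666 (inert)
  CO₂: 0 + 1(109) = 109
  H₂O: 0 + 2(109) = 218
Dry total = 2014 mol; y_CO₂ (dry) = 109 / 2014 = 0.05412.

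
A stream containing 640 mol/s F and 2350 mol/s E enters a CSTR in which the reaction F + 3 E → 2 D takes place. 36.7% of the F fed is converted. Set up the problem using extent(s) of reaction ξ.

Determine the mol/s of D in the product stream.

F reacted = 0.367 × 640 = 234.9 mol/s; ν_F = −1, so ξ = 234.9/1 = 234.9 mol/s.
Outlet amounts (n = n₀ + ν ξ):
  F: 640 − 1(234.9) = 405.1
  E: 2350 − 3(234.9) = 1645
  D: 0 + 2(234.9) = 469.8

470 mol/s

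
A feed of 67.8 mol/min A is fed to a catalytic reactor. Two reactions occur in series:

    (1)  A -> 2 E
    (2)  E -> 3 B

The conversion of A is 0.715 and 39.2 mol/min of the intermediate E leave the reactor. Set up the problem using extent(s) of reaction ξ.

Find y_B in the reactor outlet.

0.748

Conversion of A: A consumed = 1ξ₁ = 0.715 × 67.8 → ξ₁ = 48.48 mol/min.
E balance: n_E = 0 + 2ξ₁ − 1ξ₂ = 39.2 → ξ₂ = (2·48.48 − 39.2)/1 = 57.75 mol/min.
Outlet amounts (n = n₀ + Σ ν·ξ):
  A: 67.8 − 1(48.48) = 19.32
  E: 0 + 2(48.48) − 1(57.75) = 39.2
  B: 0 + 3(57.75) = 173.3
Total out = 231.8 mol/min; y_B = 173.3 / 231.8 = 0.7475.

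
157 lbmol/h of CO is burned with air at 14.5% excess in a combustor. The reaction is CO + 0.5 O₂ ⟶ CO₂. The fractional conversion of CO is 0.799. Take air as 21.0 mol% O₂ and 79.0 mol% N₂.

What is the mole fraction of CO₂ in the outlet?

0.24

Stoichiometric O₂ = 0.5 × 157 = 78.5 lbmol/h; O₂ fed = 78.5 × 1.145 = 89.88 lbmol/h.
N₂ fed = 89.88 × 79/21 = 338.1 lbmol/h.
Fuel reacted = 0.799 × 157 → ξ = 125.4 lbmol/h.
Outlet (n = n₀ + ν ξ):
  CO: 157 − 1(125.4) = 31.56
  O₂: 89.88 − 0.5(125.4) = 27.16
  N₂: 338.1 (inert)
  CO₂: 0 + 1(125.4) = 125.4
Total out = 522.3 lbmol/h; y_CO₂ = 125.4 / 522.3 = 0.2402.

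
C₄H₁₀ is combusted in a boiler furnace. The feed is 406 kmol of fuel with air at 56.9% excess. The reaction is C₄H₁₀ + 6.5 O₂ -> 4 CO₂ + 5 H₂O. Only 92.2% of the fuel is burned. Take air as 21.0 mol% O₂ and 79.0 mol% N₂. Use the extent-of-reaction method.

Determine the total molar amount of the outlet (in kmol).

Stoichiometric O₂ = 6.5 × 406 = 2639 kmol; O₂ fed = 2639 × 1.569 = 4141 kmol.
N₂ fed = 4141 × 79/21 = 15580 kmol.
Fuel reacted = 0.922 × 406 → ξ = 374.3 kmol.
Outlet (n = n₀ + ν ξ):
  C₄H₁₀: 406 − 1(374.3) = 31.67
  O₂: 4141 − 6.5(374.3) = 1707
  N₂: 15580 (inert)
  CO₂: 0 + 4(374.3) = 1497
  H₂O: 0 + 5(374.3) = 1872
Total out = 31.67 + 1707 + 15580 + 1497 + 1872 = 20680 kmol.

20700 kmol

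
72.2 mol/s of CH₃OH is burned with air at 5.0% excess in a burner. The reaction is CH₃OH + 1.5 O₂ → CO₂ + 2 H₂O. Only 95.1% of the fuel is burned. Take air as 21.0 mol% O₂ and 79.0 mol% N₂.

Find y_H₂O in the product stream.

Stoichiometric O₂ = 1.5 × 72.2 = 108.3 mol/s; O₂ fed = 108.3 × 1.050 = 113.7 mol/s.
N₂ fed = 113.7 × 79/21 = 427.8 mol/s.
Fuel reacted = 0.951 × 72.2 → ξ = 68.66 mol/s.
Outlet (n = n₀ + ν ξ):
  CH₃OH: 72.2 − 1(68.66) = 3.538
  O₂: 113.7 − 1.5(68.66) = 10.72
  N₂: 427.8 (inert)
  CO₂: 0 + 1(68.66) = 68.66
  H₂O: 0 + 2(68.66) = 137.3
Total out = 648 mol/s; y_H₂O = 137.3 / 648 = 0.2119.

0.212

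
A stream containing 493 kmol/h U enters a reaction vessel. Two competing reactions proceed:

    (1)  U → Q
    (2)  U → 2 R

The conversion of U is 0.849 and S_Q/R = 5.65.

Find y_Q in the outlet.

Conversion of U: U consumed = 0.849 × 493 = 418.6 kmol/h = 1ξ₁ + 1ξ₂.
Selectivity: 1ξ₁ / (2ξ₂) = 5.65 → ξ₁ = 11.3 ξ₂.
Substitute: (1·11.3 + 1) ξ₂ = 418.6 → ξ₂ = 34.03 kmol/h, ξ₁ = 384.5 kmol/h.
Outlet amounts (n = n₀ + Σ ν·ξ):
  U: 493 − 1(384.5) − 1(34.03) = 74.44
  Q: 0 + 1(384.5) = 384.5
  R: 0 + 2(34.03) = 68.06
Total out = 527 kmol/h; y_Q = 384.5 / 527 = 0.7296.

0.73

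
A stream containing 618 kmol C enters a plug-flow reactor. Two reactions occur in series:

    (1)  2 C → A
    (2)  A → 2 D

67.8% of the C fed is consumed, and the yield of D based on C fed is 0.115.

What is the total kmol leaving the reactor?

Conversion of C: C consumed = 2ξ₁ = 0.678 × 618 → ξ₁ = 209.5 kmol.
Yield of D: 2ξ₂ / 618 = 0.115 → ξ₂ = 35.54 kmol.
Outlet amounts (n = n₀ + Σ ν·ξ):
  C: 618 − 2(209.5) = 199
  A: 0 + 1(209.5) − 1(35.54) = 174
  D: 0 + 2(35.54) = 71.07
Total out = 199 + 174 + 71.07 = 444 kmol.

444 kmol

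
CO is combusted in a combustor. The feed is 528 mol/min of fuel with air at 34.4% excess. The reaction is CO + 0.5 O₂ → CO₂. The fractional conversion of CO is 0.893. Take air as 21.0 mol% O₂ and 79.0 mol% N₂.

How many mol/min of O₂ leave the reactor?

119 mol/min

Stoichiometric O₂ = 0.5 × 528 = 264 mol/min; O₂ fed = 264 × 1.344 = 354.8 mol/min.
N₂ fed = 354.8 × 79/21 = 1335 mol/min.
Fuel reacted = 0.893 × 528 → ξ = 471.5 mol/min.
Outlet (n = n₀ + ν ξ):
  CO: 528 − 1(471.5) = 56.5
  O₂: 354.8 − 0.5(471.5) = 119.1
  N₂: 1335 (inert)
  CO₂: 0 + 1(471.5) = 471.5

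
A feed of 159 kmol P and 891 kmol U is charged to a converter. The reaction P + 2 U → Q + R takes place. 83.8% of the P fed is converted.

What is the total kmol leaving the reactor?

917 kmol

P reacted = 0.838 × 159 = 133.2 kmol; ν_P = −1, so ξ = 133.2/1 = 133.2 kmol.
Outlet amounts (n = n₀ + ν ξ):
  P: 159 − 1(133.2) = 25.76
  U: 891 − 2(133.2) = 624.5
  Q: 0 + 1(133.2) = 133.2
  R: 0 + 1(133.2) = 133.2
Total out = 25.76 + 624.5 + 133.2 + 133.2 = 916.8 kmol.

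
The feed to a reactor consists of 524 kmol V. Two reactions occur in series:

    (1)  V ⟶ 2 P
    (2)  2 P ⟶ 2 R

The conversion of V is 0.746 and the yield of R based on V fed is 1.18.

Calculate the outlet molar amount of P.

Conversion of V: V consumed = 1ξ₁ = 0.746 × 524 → ξ₁ = 390.9 kmol.
Yield of R: 2ξ₂ / 524 = 1.18 → ξ₂ = 309.2 kmol.
Outlet amounts (n = n₀ + Σ ν·ξ):
  V: 524 − 1(390.9) = 133.1
  P: 0 + 2(390.9) − 2(309.2) = 163.5
  R: 0 + 2(309.2) = 618.3

163 kmol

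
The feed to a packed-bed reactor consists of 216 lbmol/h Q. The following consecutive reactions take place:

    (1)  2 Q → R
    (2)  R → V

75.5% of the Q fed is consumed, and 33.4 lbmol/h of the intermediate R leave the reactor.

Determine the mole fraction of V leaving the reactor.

Conversion of Q: Q consumed = 2ξ₁ = 0.755 × 216 → ξ₁ = 81.54 lbmol/h.
R balance: n_R = 0 + 1ξ₁ − 1ξ₂ = 33.4 → ξ₂ = (1·81.54 − 33.4)/1 = 48.14 lbmol/h.
Outlet amounts (n = n₀ + Σ ν·ξ):
  Q: 216 − 2(81.54) = 52.92
  R: 0 + 1(81.54) − 1(48.14) = 33.4
  V: 0 + 1(48.14) = 48.14
Total out = 134.5 lbmol/h; y_V = 48.14 / 134.5 = 0.358.

0.358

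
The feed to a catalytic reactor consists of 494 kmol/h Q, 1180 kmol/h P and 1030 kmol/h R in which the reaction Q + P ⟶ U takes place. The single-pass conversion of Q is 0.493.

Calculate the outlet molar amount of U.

Q reacted = 0.493 × 494 = 243.5 kmol/h; ν_Q = −1, so ξ = 243.5/1 = 243.5 kmol/h.
Outlet amounts (n = n₀ + ν ξ):
  Q: 494 − 1(243.5) = 250.5
  P: 1180 − 1(243.5) = 936.5
  U: 0 + 1(243.5) = 243.5
  R: 1030 (inert)

244 kmol/h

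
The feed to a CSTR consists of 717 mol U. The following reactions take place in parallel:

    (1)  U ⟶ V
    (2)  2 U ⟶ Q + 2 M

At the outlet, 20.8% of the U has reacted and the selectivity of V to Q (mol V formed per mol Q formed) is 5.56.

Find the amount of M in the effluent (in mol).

39.5 mol

Conversion of U: U consumed = 0.208 × 717 = 149.1 mol = 1ξ₁ + 2ξ₂.
Selectivity: 1ξ₁ / (1ξ₂) = 5.56 → ξ₁ = 5.56 ξ₂.
Substitute: (1·5.56 + 2) ξ₂ = 149.1 → ξ₂ = 19.73 mol, ξ₁ = 109.7 mol.
Outlet amounts (n = n₀ + Σ ν·ξ):
  U: 717 − 1(109.7) − 2(19.73) = 567.9
  V: 0 + 1(109.7) = 109.7
  Q: 0 + 1(19.73) = 19.73
  M: 0 + 2(19.73) = 39.45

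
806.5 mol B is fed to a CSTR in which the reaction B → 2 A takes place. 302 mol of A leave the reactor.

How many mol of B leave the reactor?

For A: n = n₀ + 2ξ → 302 = 0 + 2ξ, giving ξ = 151 mol.
Outlet amounts (n = n₀ + ν ξ):
  B: 806.5 − 1(151) = 655.5
  A: 0 + 2(151) = 302

656 mol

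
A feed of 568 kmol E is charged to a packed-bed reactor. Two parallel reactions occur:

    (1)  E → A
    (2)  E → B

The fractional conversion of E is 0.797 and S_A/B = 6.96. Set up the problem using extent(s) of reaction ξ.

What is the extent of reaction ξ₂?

Conversion of E: E consumed = 0.797 × 568 = 452.7 kmol = 1ξ₁ + 1ξ₂.
Selectivity: 1ξ₁ / (1ξ₂) = 6.96 → ξ₁ = 6.96 ξ₂.
Substitute: (1·6.96 + 1) ξ₂ = 452.7 → ξ₂ = 56.87 kmol, ξ₁ = 395.8 kmol.
Outlet amounts (n = n₀ + Σ ν·ξ):
  E: 568 − 1(395.8) − 1(56.87) = 115.3
  A: 0 + 1(395.8) = 395.8
  B: 0 + 1(56.87) = 56.87

ξ₂ = 56.9 kmol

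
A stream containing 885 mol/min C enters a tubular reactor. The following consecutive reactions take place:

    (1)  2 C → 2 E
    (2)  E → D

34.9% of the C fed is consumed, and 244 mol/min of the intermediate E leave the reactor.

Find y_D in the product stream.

Conversion of C: C consumed = 2ξ₁ = 0.349 × 885 → ξ₁ = 154.4 mol/min.
E balance: n_E = 0 + 2ξ₁ − 1ξ₂ = 244 → ξ₂ = (2·154.4 − 244)/1 = 64.86 mol/min.
Outlet amounts (n = n₀ + Σ ν·ξ):
  C: 885 − 2(154.4) = 576.1
  E: 0 + 2(154.4) − 1(64.86) = 244
  D: 0 + 1(64.86) = 64.86
Total out = 885 mol/min; y_D = 64.86 / 885 = 0.07329.

0.0733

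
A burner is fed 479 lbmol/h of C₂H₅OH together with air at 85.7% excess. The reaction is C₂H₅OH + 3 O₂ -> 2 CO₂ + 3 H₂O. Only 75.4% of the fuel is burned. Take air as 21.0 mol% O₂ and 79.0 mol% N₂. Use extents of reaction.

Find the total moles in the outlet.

Stoichiometric O₂ = 3 × 479 = 1437 lbmol/h; O₂ fed = 1437 × 1.857 = 2669 lbmol/h.
N₂ fed = 2669 × 79/21 = 10040 lbmol/h.
Fuel reacted = 0.754 × 479 → ξ = 361.2 lbmol/h.
Outlet (n = n₀ + ν ξ):
  C₂H₅OH: 479 − 1(361.2) = 117.8
  O₂: 2669 − 3(361.2) = 1585
  N₂: 10040 (inert)
  CO₂: 0 + 2(361.2) = 722.3
  H₂O: 0 + 3(361.2) = 1083
Total out = 117.8 + 1585 + 10040 + 722.3 + 1083 = 13550 lbmol/h.

13500 lbmol/h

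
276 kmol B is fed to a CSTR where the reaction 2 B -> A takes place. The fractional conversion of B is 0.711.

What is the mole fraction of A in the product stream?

0.552

B reacted = 0.711 × 276 = 196.2 kmol; ν_B = −2, so ξ = 196.2/2 = 98.12 kmol.
Outlet amounts (n = n₀ + ν ξ):
  B: 276 − 2(98.12) = 79.76
  A: 0 + 1(98.12) = 98.12
Total out = 177.9 kmol; y_A = 98.12 / 177.9 = 0.5516.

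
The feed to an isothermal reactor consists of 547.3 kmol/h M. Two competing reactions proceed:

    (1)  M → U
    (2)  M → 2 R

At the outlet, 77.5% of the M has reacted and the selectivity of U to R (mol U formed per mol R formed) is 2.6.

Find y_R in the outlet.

0.222

Conversion of M: M consumed = 0.775 × 547.3 = 424.2 kmol/h = 1ξ₁ + 1ξ₂.
Selectivity: 1ξ₁ / (2ξ₂) = 2.6 → ξ₁ = 5.2 ξ₂.
Substitute: (1·5.2 + 1) ξ₂ = 424.2 → ξ₂ = 68.41 kmol/h, ξ₁ = 355.7 kmol/h.
Outlet amounts (n = n₀ + Σ ν·ξ):
  M: 547.3 − 1(355.7) − 1(68.41) = 123.1
  U: 0 + 1(355.7) = 355.7
  R: 0 + 2(68.41) = 136.8
Total out = 615.7 kmol/h; y_R = 136.8 / 615.7 = 0.2222.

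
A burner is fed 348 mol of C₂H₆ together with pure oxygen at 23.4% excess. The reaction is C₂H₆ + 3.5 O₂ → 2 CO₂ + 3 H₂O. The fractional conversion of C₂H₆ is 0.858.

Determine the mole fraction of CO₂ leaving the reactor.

Stoichiometric O₂ = 3.5 × 348 = 1218 mol; O₂ fed = 1218 × 1.234 = 1503 mol.
Fuel reacted = 0.858 × 348 → ξ = 298.6 mol.
Outlet (n = n₀ + ν ξ):
  C₂H₆: 348 − 1(298.6) = 49.42
  O₂: 1503 − 3.5(298.6) = 458
  CO₂: 0 + 2(298.6) = 597.2
  H₂O: 0 + 3(298.6) = 895.8
Total out = 2000 mol; y_CO₂ = 597.2 / 2000 = 0.2985.

0.299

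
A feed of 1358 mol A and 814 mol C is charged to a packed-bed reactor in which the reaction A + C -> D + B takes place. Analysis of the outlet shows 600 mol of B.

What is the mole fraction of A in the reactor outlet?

For B: n = n₀ + 1ξ → 600 = 0 + 1ξ, giving ξ = 600 mol.
Outlet amounts (n = n₀ + ν ξ):
  A: 1358 − 1(600) = 758
  C: 814 − 1(600) = 214
  D: 0 + 1(600) = 600
  B: 0 + 1(600) = 600
Total out = 2172 mol; y_A = 758 / 2172 = 0.349.

0.349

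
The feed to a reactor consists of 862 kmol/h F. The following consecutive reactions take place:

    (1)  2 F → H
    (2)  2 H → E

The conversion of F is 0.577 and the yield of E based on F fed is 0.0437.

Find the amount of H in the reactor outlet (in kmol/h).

Conversion of F: F consumed = 2ξ₁ = 0.577 × 862 → ξ₁ = 248.7 kmol/h.
Yield of E: 1ξ₂ / 862 = 0.0437 → ξ₂ = 37.67 kmol/h.
Outlet amounts (n = n₀ + Σ ν·ξ):
  F: 862 − 2(248.7) = 364.6
  H: 0 + 1(248.7) − 2(37.67) = 173.3
  E: 0 + 1(37.67) = 37.67

173 kmol/h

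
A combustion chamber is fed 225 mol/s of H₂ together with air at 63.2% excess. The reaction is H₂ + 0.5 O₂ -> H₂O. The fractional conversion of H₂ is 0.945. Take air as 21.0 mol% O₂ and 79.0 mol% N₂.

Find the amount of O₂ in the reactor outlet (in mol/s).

77.3 mol/s

Stoichiometric O₂ = 0.5 × 225 = 112.5 mol/s; O₂ fed = 112.5 × 1.632 = 183.6 mol/s.
N₂ fed = 183.6 × 79/21 = 690.7 mol/s.
Fuel reacted = 0.945 × 225 → ξ = 212.6 mol/s.
Outlet (n = n₀ + ν ξ):
  H₂: 225 − 1(212.6) = 12.38
  O₂: 183.6 − 0.5(212.6) = 77.29
  N₂: 690.7 (inert)
  H₂O: 0 + 1(212.6) = 212.6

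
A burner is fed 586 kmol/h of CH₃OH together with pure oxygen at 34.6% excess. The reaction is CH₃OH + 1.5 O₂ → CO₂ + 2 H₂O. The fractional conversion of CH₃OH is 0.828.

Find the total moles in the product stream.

2010 kmol/h

Stoichiometric O₂ = 1.5 × 586 = 879 kmol/h; O₂ fed = 879 × 1.346 = 1183 kmol/h.
Fuel reacted = 0.828 × 586 → ξ = 485.2 kmol/h.
Outlet (n = n₀ + ν ξ):
  CH₃OH: 586 − 1(485.2) = 100.8
  O₂: 1183 − 1.5(485.2) = 455.3
  CO₂: 0 + 1(485.2) = 485.2
  H₂O: 0 + 2(485.2) = 970.4
Total out = 100.8 + 455.3 + 485.2 + 970.4 = 2012 kmol/h.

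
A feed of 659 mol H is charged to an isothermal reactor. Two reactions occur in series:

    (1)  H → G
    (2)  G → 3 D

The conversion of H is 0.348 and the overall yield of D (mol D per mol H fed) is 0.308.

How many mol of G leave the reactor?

162 mol

Conversion of H: H consumed = 1ξ₁ = 0.348 × 659 → ξ₁ = 229.3 mol.
Yield of D: 3ξ₂ / 659 = 0.308 → ξ₂ = 67.66 mol.
Outlet amounts (n = n₀ + Σ ν·ξ):
  H: 659 − 1(229.3) = 429.7
  G: 0 + 1(229.3) − 1(67.66) = 161.7
  D: 0 + 3(67.66) = 203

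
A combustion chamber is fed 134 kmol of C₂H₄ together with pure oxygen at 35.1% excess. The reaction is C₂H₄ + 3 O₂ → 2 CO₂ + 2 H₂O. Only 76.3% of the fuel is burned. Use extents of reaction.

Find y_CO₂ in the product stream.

Stoichiometric O₂ = 3 × 134 = 402 kmol; O₂ fed = 402 × 1.351 = 543.1 kmol.
Fuel reacted = 0.763 × 134 → ξ = 102.2 kmol.
Outlet (n = n₀ + ν ξ):
  C₂H₄: 134 − 1(102.2) = 31.76
  O₂: 543.1 − 3(102.2) = 236.4
  CO₂: 0 + 2(102.2) = 204.5
  H₂O: 0 + 2(102.2) = 204.5
Total out = 677.1 kmol; y_CO₂ = 204.5 / 677.1 = 0.302.

0.302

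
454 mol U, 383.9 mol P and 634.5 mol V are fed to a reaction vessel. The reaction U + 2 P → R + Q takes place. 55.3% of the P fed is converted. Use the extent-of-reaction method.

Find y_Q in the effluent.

P reacted = 0.553 × 383.9 = 212.3 mol; ν_P = −2, so ξ = 212.3/2 = 106.1 mol.
Outlet amounts (n = n₀ + ν ξ):
  U: 454 − 1(106.1) = 347.9
  P: 383.9 − 2(106.1) = 171.6
  R: 0 + 1(106.1) = 106.1
  Q: 0 + 1(106.1) = 106.1
  V: 634.5 (inert)
Total out = 1366 mol; y_Q = 106.1 / 1366 = 0.07769.

0.0777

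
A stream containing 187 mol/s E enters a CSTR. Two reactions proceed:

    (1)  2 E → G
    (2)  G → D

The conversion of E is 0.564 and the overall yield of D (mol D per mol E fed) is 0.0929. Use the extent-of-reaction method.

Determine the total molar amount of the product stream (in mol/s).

134 mol/s

Conversion of E: E consumed = 2ξ₁ = 0.564 × 187 → ξ₁ = 52.73 mol/s.
Yield of D: 1ξ₂ / 187 = 0.0929 → ξ₂ = 17.37 mol/s.
Outlet amounts (n = n₀ + Σ ν·ξ):
  E: 187 − 2(52.73) = 81.53
  G: 0 + 1(52.73) − 1(17.37) = 35.36
  D: 0 + 1(17.37) = 17.37
Total out = 81.53 + 35.36 + 17.37 = 134.3 mol/s.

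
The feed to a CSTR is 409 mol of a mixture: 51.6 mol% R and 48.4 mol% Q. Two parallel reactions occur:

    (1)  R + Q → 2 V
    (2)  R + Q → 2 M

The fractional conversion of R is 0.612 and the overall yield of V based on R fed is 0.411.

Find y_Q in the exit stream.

0.168

Yield of V: 2ξ₁ / 211 = 0.411 → ξ₁ = 43.37 mol.
Conversion of R: 1ξ₁ + 1ξ₂ = 0.612 × 211 = 129.2 → ξ₂ = 85.79 mol.
Outlet amounts (n = n₀ + Σ ν·ξ):
  R: 211 − 1(43.37) − 1(85.79) = 81.89
  Q: 198 − 1(43.37) − 1(85.79) = 68.8
  V: 0 + 2(43.37) = 86.74
  M: 0 + 2(85.79) = 171.6
Total out = 409 mol; y_Q = 68.8 / 409 = 0.1682.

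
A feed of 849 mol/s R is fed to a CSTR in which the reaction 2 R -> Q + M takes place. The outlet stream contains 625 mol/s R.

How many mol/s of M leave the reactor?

For R: n = n₀ − 2ξ → 625 = 849 − 2ξ, giving ξ = 112 mol/s.
Outlet amounts (n = n₀ + ν ξ):
  R: 849 − 2(112) = 625
  Q: 0 + 1(112) = 112
  M: 0 + 1(112) = 112

112 mol/s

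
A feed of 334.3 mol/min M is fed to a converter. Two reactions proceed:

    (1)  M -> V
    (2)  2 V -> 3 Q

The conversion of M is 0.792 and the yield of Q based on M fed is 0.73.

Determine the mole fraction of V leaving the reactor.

Conversion of M: M consumed = 1ξ₁ = 0.792 × 334.3 → ξ₁ = 264.8 mol/min.
Yield of Q: 3ξ₂ / 334.3 = 0.73 → ξ₂ = 81.35 mol/min.
Outlet amounts (n = n₀ + Σ ν·ξ):
  M: 334.3 − 1(264.8) = 69.53
  V: 0 + 1(264.8) − 2(81.35) = 102.1
  Q: 0 + 3(81.35) = 244
Total out = 415.6 mol/min; y_V = 102.1 / 415.6 = 0.2456.

0.246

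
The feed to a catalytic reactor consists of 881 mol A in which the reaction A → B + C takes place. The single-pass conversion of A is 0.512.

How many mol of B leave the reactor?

451 mol

A reacted = 0.512 × 881 = 451.1 mol; ν_A = −1, so ξ = 451.1/1 = 451.1 mol.
Outlet amounts (n = n₀ + ν ξ):
  A: 881 − 1(451.1) = 429.9
  B: 0 + 1(451.1) = 451.1
  C: 0 + 1(451.1) = 451.1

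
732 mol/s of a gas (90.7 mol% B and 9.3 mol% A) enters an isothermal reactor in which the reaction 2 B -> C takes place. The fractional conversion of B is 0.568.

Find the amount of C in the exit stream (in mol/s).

189 mol/s

B reacted = 0.568 × 663.9 = 377.1 mol/s; ν_B = −2, so ξ = 377.1/2 = 188.6 mol/s.
Outlet amounts (n = n₀ + ν ξ):
  B: 663.9 − 2(188.6) = 286.8
  C: 0 + 1(188.6) = 188.6
  A: 68.08 (inert)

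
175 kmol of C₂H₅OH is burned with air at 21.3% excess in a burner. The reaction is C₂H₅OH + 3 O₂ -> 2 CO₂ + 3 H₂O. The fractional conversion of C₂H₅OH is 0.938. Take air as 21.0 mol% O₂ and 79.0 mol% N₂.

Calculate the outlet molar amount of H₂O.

Stoichiometric O₂ = 3 × 175 = 525 kmol; O₂ fed = 525 × 1.213 = 636.8 kmol.
N₂ fed = 636.8 × 79/21 = 2396 kmol.
Fuel reacted = 0.938 × 175 → ξ = 164.1 kmol.
Outlet (n = n₀ + ν ξ):
  C₂H₅OH: 175 − 1(164.1) = 10.85
  O₂: 636.8 − 3(164.1) = 144.4
  N₂: 2396 (inert)
  CO₂: 0 + 2(164.1) = 328.3
  H₂O: 0 + 3(164.1) = 492.4

492 kmol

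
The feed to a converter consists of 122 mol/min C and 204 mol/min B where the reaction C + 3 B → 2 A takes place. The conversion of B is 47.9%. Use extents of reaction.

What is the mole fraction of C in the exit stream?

B reacted = 0.479 × 204 = 97.72 mol/min; ν_B = −3, so ξ = 97.72/3 = 32.57 mol/min.
Outlet amounts (n = n₀ + ν ξ):
  C: 122 − 1(32.57) = 89.43
  B: 204 − 3(32.57) = 106.3
  A: 0 + 2(32.57) = 65.14
Total out = 260.9 mol/min; y_C = 89.43 / 260.9 = 0.3428.

0.343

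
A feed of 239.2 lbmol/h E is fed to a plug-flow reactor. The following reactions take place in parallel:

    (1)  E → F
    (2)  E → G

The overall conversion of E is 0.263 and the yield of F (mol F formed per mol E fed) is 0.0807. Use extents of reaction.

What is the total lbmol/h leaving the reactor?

239 lbmol/h

Yield of F: 1ξ₁ / 239.2 = 0.0807 → ξ₁ = 19.3 lbmol/h.
Conversion of E: 1ξ₁ + 1ξ₂ = 0.263 × 239.2 = 62.91 → ξ₂ = 43.61 lbmol/h.
Outlet amounts (n = n₀ + Σ ν·ξ):
  E: 239.2 − 1(19.3) − 1(43.61) = 176.3
  F: 0 + 1(19.3) = 19.3
  G: 0 + 1(43.61) = 43.61
Total out = 176.3 + 19.3 + 43.61 = 239.2 lbmol/h.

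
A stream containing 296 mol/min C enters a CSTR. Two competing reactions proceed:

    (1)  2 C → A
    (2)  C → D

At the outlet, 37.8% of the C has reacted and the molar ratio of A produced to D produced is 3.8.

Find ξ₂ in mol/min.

Conversion of C: C consumed = 0.378 × 296 = 111.9 mol/min = 2ξ₁ + 1ξ₂.
Selectivity: 1ξ₁ / (1ξ₂) = 3.8 → ξ₁ = 3.8 ξ₂.
Substitute: (2·3.8 + 1) ξ₂ = 111.9 → ξ₂ = 13.01 mol/min, ξ₁ = 49.44 mol/min.
Outlet amounts (n = n₀ + Σ ν·ξ):
  C: 296 − 2(49.44) − 1(13.01) = 184.1
  A: 0 + 1(49.44) = 49.44
  D: 0 + 1(13.01) = 13.01

ξ₂ = 13 mol/min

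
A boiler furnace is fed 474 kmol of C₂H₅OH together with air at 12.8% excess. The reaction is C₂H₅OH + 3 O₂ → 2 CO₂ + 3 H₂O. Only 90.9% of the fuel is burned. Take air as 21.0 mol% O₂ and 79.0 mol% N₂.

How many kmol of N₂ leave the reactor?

6030 kmol

Stoichiometric O₂ = 3 × 474 = 1422 kmol; O₂ fed = 1422 × 1.128 = 1604 kmol.
N₂ fed = 1604 × 79/21 = 6034 kmol.
Fuel reacted = 0.909 × 474 → ξ = 430.9 kmol.
Outlet (n = n₀ + ν ξ):
  C₂H₅OH: 474 − 1(430.9) = 43.13
  O₂: 1604 − 3(430.9) = 311.4
  N₂: 6034 (inert)
  CO₂: 0 + 2(430.9) = 861.7
  H₂O: 0 + 3(430.9) = 1293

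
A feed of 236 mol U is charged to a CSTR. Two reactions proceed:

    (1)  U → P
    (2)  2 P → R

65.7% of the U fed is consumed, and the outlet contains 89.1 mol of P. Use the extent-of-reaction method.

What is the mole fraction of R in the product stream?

0.162

Conversion of U: U consumed = 1ξ₁ = 0.657 × 236 → ξ₁ = 155.1 mol.
P balance: n_P = 0 + 1ξ₁ − 2ξ₂ = 89.1 → ξ₂ = (1·155.1 − 89.1)/2 = 32.98 mol.
Outlet amounts (n = n₀ + Σ ν·ξ):
  U: 236 − 1(155.1) = 80.95
  P: 0 + 1(155.1) − 2(32.98) = 89.1
  R: 0 + 1(32.98) = 32.98
Total out = 203 mol; y_R = 32.98 / 203 = 0.1624.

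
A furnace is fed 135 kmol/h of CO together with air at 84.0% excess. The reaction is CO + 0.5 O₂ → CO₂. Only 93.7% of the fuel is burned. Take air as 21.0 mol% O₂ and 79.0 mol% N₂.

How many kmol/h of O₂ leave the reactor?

61 kmol/h

Stoichiometric O₂ = 0.5 × 135 = 67.5 kmol/h; O₂ fed = 67.5 × 1.840 = 124.2 kmol/h.
N₂ fed = 124.2 × 79/21 = 467.2 kmol/h.
Fuel reacted = 0.937 × 135 → ξ = 126.5 kmol/h.
Outlet (n = n₀ + ν ξ):
  CO: 135 − 1(126.5) = 8.505
  O₂: 124.2 − 0.5(126.5) = 60.95
  N₂: 467.2 (inert)
  CO₂: 0 + 1(126.5) = 126.5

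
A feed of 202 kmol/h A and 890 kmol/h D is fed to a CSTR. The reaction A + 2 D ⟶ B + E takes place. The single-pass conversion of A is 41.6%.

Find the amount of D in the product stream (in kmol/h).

722 kmol/h

A reacted = 0.416 × 202 = 84.03 kmol/h; ν_A = −1, so ξ = 84.03/1 = 84.03 kmol/h.
Outlet amounts (n = n₀ + ν ξ):
  A: 202 − 1(84.03) = 118
  D: 890 − 2(84.03) = 721.9
  B: 0 + 1(84.03) = 84.03
  E: 0 + 1(84.03) = 84.03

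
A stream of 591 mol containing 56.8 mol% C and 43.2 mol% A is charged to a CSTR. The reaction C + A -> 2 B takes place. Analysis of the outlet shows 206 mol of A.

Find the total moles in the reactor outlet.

For A: n = n₀ − 1ξ → 206 = 255.3 − 1ξ, giving ξ = 49.31 mol.
Outlet amounts (n = n₀ + ν ξ):
  C: 335.7 − 1(49.31) = 286.4
  A: 255.3 − 1(49.31) = 206
  B: 0 + 2(49.31) = 98.62
Total out = 286.4 + 206 + 98.62 = 591 mol.

591 mol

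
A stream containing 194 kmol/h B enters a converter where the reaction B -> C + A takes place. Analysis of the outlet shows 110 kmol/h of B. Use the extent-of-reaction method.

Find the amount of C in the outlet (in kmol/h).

For B: n = n₀ − 1ξ → 110 = 194 − 1ξ, giving ξ = 84 kmol/h.
Outlet amounts (n = n₀ + ν ξ):
  B: 194 − 1(84) = 110
  C: 0 + 1(84) = 84
  A: 0 + 1(84) = 84

84 kmol/h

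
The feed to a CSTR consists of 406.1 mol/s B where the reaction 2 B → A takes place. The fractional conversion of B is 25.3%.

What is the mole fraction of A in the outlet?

0.145

B reacted = 0.253 × 406.1 = 102.7 mol/s; ν_B = −2, so ξ = 102.7/2 = 51.37 mol/s.
Outlet amounts (n = n₀ + ν ξ):
  B: 406.1 − 2(51.37) = 303.4
  A: 0 + 1(51.37) = 51.37
Total out = 354.7 mol/s; y_A = 51.37 / 354.7 = 0.1448.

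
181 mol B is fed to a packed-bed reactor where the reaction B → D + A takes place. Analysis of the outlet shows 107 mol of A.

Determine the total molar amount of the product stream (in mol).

For A: n = n₀ + 1ξ → 107 = 0 + 1ξ, giving ξ = 107 mol.
Outlet amounts (n = n₀ + ν ξ):
  B: 181 − 1(107) = 74
  D: 0 + 1(107) = 107
  A: 0 + 1(107) = 107
Total out = 74 + 107 + 107 = 288 mol.

288 mol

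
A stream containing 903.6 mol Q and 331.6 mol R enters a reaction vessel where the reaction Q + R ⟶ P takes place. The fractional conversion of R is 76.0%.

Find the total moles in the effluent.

983 mol

R reacted = 0.76 × 331.6 = 252 mol; ν_R = −1, so ξ = 252/1 = 252 mol.
Outlet amounts (n = n₀ + ν ξ):
  Q: 903.6 − 1(252) = 651.6
  R: 331.6 − 1(252) = 79.58
  P: 0 + 1(252) = 252
Total out = 651.6 + 79.58 + 252 = 983.2 mol.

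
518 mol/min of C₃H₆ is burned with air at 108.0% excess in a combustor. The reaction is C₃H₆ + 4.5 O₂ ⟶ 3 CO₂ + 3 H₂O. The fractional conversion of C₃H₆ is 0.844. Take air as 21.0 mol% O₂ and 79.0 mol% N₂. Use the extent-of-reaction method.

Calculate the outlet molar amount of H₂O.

Stoichiometric O₂ = 4.5 × 518 = 2331 mol/min; O₂ fed = 2331 × 2.080 = 4848 mol/min.
N₂ fed = 4848 × 79/21 = 18240 mol/min.
Fuel reacted = 0.844 × 518 → ξ = 437.2 mol/min.
Outlet (n = n₀ + ν ξ):
  C₃H₆: 518 − 1(437.2) = 80.81
  O₂: 4848 − 4.5(437.2) = 2881
  N₂: 18240 (inert)
  CO₂: 0 + 3(437.2) = 1312
  H₂O: 0 + 3(437.2) = 1312

1310 mol/min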